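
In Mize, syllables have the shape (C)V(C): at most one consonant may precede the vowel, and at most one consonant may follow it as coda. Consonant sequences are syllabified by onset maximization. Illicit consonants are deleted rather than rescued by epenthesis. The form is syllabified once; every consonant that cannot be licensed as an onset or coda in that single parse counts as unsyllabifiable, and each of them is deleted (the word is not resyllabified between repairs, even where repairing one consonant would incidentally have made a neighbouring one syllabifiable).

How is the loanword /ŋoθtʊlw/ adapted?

ŋoθtʊl

Syllabifying with onset maximization leaves /w/ stranded (at most one coda consonant is licensed; onsets are limited to one consonant).
Each unlicensed consonant is deleted: /w/.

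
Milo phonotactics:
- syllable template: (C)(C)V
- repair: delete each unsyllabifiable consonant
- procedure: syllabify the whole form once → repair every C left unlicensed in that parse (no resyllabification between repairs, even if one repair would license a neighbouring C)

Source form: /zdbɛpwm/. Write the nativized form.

The consonants /z/, /p/, /w/, /m/ cannot be parsed into a legal (C)(C)V syllable (no codas are permitted; onsets may contain at most 2 consonants).
Each unlicensed consonant is deleted: /z/, /p/, /w/, /m/.

dbɛ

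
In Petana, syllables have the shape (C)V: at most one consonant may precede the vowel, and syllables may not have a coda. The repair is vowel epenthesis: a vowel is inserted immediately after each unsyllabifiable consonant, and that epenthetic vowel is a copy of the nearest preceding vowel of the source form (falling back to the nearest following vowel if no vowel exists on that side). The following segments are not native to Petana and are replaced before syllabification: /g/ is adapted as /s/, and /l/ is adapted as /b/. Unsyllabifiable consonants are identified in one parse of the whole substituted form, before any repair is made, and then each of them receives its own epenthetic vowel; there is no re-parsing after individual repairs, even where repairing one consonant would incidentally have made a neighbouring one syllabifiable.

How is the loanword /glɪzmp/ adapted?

Substitution: /g/ → /s/, /l/ → /b/, giving /sbɪzmp/.
The consonants /s/, /z/, /m/, /p/ cannot be parsed into a legal (C)V syllable (no codas are permitted; onsets are limited to one consonant).
Inserting the epenthetic vowel yields /s/ → /sɪ/, /z/ → /zɪ/, /m/ → /mɪ/, /p/ → /pɪ/.

sɪbɪzɪmɪpɪ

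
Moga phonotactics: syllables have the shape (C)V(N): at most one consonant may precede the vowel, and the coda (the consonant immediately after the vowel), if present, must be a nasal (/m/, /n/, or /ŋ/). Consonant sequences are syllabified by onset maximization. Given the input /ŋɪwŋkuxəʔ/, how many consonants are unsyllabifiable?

3

Syllabifying with onset maximization leaves /w/, /ŋ/, /ʔ/ stranded (only a nasal (/m/, /n/, or /ŋ/) is licensed in coda position; onsets are limited to one consonant).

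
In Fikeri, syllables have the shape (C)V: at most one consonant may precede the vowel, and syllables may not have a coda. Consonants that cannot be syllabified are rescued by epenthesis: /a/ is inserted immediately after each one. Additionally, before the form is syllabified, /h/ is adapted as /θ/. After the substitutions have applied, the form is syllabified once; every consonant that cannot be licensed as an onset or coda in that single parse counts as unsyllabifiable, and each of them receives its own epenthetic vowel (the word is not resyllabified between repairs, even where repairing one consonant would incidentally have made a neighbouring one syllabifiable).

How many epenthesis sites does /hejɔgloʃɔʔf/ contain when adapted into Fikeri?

3

After substitution the input is /θejɔgloʃɔʔf/.
The unsyllabifiable consonants are /g/, /ʔ/, /f/; each receives one epenthetic vowel.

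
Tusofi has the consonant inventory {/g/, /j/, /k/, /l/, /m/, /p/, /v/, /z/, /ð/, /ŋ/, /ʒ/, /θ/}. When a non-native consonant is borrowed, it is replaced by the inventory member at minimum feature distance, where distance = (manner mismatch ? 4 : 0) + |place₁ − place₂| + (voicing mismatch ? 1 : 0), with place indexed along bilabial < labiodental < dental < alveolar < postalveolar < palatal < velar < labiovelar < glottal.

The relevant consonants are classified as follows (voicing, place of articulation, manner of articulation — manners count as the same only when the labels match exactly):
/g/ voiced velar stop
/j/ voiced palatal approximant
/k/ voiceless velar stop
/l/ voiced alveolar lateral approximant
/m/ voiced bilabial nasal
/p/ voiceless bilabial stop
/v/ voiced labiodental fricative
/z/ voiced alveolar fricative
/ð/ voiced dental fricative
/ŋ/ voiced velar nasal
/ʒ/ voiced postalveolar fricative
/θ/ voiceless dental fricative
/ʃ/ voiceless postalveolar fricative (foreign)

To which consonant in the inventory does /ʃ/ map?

/ʒ/ is closest: same manner (fricative), place distance 0 (postalveolar→postalveolar), voicing differs (+1); total 1. Next closest is /z/ at distance 2.

ʒ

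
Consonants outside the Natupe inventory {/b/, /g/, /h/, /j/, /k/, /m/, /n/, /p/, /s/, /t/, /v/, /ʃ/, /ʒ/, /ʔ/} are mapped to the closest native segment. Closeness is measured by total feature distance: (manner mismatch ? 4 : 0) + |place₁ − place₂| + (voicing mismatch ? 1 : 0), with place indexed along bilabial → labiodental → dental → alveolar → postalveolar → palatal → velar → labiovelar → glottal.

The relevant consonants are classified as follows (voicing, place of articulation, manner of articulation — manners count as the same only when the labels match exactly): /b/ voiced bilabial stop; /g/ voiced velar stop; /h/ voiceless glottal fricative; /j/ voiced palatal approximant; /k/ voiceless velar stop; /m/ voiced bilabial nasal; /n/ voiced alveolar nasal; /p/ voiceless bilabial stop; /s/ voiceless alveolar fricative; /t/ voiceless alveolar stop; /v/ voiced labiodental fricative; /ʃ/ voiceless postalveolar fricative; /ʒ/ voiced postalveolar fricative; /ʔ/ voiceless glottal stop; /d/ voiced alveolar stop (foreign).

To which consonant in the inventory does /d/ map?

/t/ is closest: same manner (stop), place distance 0 (alveolar→alveolar), voicing differs (+1); total 1. Next closest is /b/ at distance 3.

t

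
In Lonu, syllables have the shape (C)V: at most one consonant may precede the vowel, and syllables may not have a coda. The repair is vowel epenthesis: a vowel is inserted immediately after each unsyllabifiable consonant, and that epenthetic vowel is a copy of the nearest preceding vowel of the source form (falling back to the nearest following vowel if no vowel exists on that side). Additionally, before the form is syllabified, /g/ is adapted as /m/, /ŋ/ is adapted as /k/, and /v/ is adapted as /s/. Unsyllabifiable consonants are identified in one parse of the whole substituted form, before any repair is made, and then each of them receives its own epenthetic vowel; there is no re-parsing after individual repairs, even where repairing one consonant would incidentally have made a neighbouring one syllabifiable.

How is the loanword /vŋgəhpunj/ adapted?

Substitution: /v/ → /s/, /ŋ/ → /k/, /g/ → /m/, giving /skməhpunj/.
Syllabifying with onset maximization leaves /s/, /k/, /h/, /n/, /j/ stranded (no codas are permitted; onsets are limited to one consonant).
Epenthesis after each stranded consonant: /s/ → /sə/, /k/ → /kə/, /h/ → /hə/, /n/ → /nu/, /j/ → /ju/.

səkəməhəpunuju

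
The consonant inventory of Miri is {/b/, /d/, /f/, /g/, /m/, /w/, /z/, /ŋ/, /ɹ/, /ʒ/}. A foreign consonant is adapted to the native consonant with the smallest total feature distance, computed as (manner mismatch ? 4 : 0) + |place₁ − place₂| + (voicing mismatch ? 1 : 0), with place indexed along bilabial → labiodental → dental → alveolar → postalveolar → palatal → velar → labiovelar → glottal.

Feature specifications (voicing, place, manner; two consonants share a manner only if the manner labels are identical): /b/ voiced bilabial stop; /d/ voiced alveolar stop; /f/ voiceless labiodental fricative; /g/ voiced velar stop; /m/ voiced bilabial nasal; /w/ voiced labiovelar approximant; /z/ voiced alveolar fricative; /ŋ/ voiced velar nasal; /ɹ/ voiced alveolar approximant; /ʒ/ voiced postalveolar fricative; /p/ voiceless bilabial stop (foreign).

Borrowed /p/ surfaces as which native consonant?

b

/b/ is closest: same manner (stop), place distance 0 (bilabial→bilabial), voicing differs (+1); total 1. Next closest is /d/ at distance 4.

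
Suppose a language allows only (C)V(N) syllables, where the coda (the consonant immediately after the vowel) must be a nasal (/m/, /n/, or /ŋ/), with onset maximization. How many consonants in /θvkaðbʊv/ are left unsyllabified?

4

The consonants /θ/, /v/, /ð/, /v/ cannot be parsed into a legal (C)V(N) syllable (only a nasal (/m/, /n/, or /ŋ/) is licensed in coda position; onsets are limited to one consonant).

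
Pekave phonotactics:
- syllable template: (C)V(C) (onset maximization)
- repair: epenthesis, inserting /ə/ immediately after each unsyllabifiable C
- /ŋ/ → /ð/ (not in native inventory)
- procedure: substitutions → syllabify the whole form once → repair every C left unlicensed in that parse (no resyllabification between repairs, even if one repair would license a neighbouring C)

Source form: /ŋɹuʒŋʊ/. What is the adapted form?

Substitution: /ŋ/ → /ð/, giving /ðɹuʒðʊ/.
Under (C)V(C), the unsyllabifiable consonants are /ð/ (at most one coda consonant is licensed; onsets are limited to one consonant).
Inserting the epenthetic vowel yields /ð/ → /ðə/.

ðəɹuʒðʊ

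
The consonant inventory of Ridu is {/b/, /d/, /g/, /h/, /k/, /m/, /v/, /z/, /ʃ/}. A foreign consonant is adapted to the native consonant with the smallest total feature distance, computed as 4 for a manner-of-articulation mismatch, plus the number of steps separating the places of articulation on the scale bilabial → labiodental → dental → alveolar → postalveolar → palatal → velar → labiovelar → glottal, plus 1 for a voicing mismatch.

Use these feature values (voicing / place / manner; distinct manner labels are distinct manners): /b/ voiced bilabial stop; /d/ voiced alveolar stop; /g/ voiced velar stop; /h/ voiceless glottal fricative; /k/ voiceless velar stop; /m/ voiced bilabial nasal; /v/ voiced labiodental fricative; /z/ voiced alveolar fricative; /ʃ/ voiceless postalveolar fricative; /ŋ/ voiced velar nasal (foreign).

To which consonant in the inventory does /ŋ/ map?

g

/g/ is closest: manner differs (nasal→stop, +4), place distance 0 (velar→velar), same voicing; total 4. Next closest is /k/ at distance 5.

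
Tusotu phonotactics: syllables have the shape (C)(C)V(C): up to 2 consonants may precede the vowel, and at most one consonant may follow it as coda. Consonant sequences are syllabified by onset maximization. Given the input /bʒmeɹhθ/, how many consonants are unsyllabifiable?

3

Syllabifying with onset maximization leaves /b/, /h/, /θ/ stranded (at most one coda consonant is licensed; onsets may contain at most 2 consonants).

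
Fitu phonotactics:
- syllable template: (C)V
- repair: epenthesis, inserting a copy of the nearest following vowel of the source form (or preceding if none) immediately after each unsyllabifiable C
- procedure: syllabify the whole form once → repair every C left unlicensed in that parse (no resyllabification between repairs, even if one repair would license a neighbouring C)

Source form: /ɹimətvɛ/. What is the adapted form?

ɹimətɛvɛ

Under (C)V, the unsyllabifiable consonants are /t/ (no codas are permitted; onsets are limited to one consonant).
Inserting the epenthetic vowel yields /t/ → /tɛ/.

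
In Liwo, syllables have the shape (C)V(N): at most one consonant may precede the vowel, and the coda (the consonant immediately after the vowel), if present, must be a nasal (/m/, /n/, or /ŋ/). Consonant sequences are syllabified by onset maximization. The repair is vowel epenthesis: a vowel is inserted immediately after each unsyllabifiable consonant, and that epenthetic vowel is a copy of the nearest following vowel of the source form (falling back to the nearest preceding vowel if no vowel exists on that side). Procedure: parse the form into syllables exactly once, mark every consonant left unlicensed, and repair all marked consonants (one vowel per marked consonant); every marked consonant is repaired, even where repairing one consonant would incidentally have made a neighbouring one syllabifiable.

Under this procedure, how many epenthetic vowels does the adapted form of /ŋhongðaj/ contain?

The unsyllabifiable consonants are /ŋ/, /g/, /j/; each receives one epenthetic vowel.

3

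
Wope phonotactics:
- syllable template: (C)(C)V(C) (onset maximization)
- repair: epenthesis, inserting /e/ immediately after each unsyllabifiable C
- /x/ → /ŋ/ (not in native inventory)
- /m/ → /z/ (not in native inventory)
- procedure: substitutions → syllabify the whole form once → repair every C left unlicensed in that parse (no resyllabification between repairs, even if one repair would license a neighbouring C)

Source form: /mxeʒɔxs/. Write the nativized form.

Substitution: /m/ → /z/, /x/ → /ŋ/, giving /zŋeʒɔŋs/.
Under (C)(C)V(C), the unsyllabifiable consonants are /s/ (at most one coda consonant is licensed; onsets may contain at most 2 consonants).
Epenthesis after each stranded consonant: /s/ → /se/.

zŋeʒɔŋse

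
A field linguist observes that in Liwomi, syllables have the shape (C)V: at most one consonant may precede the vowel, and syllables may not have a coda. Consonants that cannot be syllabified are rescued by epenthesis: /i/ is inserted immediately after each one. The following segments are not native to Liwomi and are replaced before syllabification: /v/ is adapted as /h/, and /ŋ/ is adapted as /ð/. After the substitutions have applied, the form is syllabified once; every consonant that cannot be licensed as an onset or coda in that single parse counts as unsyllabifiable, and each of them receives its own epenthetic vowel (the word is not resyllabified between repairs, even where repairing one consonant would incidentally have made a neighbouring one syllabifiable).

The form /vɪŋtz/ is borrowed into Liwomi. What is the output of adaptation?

Substitution: /v/ → /h/, /ŋ/ → /ð/, giving /hɪðtz/.
The consonants /ð/, /t/, /z/ cannot be parsed into a legal (C)V syllable (no codas are permitted; onsets are limited to one consonant).
Each unlicensed consonant becomes the onset of a new syllable: /ð/ → /ði/, /t/ → /ti/, /z/ → /zi/.

hɪðitizi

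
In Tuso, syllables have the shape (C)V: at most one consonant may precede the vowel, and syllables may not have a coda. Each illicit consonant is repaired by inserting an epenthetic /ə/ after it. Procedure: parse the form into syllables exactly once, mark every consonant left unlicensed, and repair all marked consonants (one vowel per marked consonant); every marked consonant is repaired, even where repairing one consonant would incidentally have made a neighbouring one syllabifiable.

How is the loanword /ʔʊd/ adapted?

ʔʊdə

The consonants /d/ cannot be parsed into a legal (C)V syllable (no codas are permitted; onsets are limited to one consonant).
Epenthesis after each stranded consonant: /d/ → /də/.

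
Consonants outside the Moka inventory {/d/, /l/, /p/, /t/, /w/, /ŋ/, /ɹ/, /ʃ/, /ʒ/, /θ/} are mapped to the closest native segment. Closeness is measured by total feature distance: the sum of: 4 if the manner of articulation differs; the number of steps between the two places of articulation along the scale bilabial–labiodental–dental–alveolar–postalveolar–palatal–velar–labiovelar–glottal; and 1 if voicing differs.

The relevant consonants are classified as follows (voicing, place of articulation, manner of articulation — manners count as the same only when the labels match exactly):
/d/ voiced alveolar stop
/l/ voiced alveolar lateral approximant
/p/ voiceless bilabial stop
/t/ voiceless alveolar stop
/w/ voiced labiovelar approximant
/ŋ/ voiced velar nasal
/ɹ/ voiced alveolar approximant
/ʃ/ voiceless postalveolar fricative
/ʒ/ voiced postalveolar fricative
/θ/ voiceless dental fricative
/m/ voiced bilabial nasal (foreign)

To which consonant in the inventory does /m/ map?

/p/ is closest: manner differs (nasal→stop, +4), place distance 0 (bilabial→bilabial), voicing differs (+1); total 5. Next closest is /ŋ/ at distance 6.

p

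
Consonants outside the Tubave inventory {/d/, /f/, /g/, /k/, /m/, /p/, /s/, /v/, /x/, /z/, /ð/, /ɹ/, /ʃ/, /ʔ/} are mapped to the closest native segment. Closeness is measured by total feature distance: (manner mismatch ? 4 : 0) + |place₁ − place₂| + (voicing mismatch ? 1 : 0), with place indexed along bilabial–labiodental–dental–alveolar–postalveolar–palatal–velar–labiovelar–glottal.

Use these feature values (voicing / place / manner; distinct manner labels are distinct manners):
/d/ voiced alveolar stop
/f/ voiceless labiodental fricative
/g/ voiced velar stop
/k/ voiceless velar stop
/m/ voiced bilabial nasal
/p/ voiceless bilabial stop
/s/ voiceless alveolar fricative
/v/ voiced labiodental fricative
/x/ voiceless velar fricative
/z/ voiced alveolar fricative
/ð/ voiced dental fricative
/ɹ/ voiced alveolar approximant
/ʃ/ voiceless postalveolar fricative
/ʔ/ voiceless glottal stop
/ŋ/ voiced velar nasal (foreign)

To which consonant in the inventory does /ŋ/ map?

/g/ is closest: manner differs (nasal→stop, +4), place distance 0 (velar→velar), same voicing; total 4. Next closest is /k/ at distance 5.

g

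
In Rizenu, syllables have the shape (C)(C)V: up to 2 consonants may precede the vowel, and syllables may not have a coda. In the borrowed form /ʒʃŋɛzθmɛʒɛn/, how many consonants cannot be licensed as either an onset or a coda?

3

Syllabifying with onset maximization leaves /ʒ/, /z/, /n/ stranded (no codas are permitted; onsets may contain at most 2 consonants).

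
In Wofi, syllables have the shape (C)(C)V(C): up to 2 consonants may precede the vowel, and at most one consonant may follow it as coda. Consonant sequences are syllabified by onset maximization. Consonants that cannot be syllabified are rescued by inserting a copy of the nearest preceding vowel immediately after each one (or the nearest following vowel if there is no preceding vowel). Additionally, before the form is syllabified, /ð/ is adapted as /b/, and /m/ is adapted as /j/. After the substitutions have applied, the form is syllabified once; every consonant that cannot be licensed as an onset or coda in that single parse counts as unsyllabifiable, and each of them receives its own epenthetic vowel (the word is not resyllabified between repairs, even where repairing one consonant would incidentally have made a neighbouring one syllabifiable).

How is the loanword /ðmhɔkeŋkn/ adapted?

bɔjhɔkeŋkene

Substitution: /ð/ → /b/, /m/ → /j/, giving /bjhɔkeŋkn/.
The consonants /b/, /k/, /n/ cannot be parsed into a legal (C)(C)V(C) syllable (at most one coda consonant is licensed; onsets may contain at most 2 consonants).
Each unlicensed consonant becomes the onset of a new syllable: /b/ → /bɔ/, /k/ → /ke/, /n/ → /ne/.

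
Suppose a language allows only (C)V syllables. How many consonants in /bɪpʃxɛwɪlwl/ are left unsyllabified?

Syllabifying with onset maximization leaves /p/, /ʃ/, /l/, /w/, /l/ stranded (no codas are permitted; onsets are limited to one consonant).

5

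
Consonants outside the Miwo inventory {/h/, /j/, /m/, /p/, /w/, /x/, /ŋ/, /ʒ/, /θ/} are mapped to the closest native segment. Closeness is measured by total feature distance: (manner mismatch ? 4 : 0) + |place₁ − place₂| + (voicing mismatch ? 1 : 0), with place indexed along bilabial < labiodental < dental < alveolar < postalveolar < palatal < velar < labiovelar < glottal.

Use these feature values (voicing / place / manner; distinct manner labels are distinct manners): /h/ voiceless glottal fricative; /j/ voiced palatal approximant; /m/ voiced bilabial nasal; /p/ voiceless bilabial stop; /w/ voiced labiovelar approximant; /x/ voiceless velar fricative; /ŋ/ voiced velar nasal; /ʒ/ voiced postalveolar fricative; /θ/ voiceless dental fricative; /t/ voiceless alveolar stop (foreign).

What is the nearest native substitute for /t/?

/p/ is closest: same manner (stop), place distance 3 (alveolar→bilabial), same voicing; total 3. Next closest is /θ/ at distance 5.

p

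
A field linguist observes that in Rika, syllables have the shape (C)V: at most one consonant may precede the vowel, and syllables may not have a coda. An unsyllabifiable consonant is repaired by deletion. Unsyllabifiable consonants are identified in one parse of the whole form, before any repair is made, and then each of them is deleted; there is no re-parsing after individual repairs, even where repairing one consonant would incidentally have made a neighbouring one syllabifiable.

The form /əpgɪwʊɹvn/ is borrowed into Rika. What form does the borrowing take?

Under (C)V, the unsyllabifiable consonants are /p/, /ɹ/, /v/, /n/ (no codas are permitted; onsets are limited to one consonant).
Deleting the stranded consonants removes /p/, /ɹ/, /v/, /n/.

əgɪwʊ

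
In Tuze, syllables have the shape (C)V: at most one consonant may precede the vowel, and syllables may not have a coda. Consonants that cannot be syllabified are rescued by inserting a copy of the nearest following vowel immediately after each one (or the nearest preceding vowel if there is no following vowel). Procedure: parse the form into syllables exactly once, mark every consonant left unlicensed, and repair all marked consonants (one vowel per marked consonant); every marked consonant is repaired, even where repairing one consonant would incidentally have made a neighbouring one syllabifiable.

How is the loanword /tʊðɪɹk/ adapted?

The consonants /ɹ/, /k/ cannot be parsed into a legal (C)V syllable (no codas are permitted; onsets are limited to one consonant).
Inserting the epenthetic vowel yields /ɹ/ → /ɹɪ/, /k/ → /kɪ/.

tʊðɪɹɪkɪ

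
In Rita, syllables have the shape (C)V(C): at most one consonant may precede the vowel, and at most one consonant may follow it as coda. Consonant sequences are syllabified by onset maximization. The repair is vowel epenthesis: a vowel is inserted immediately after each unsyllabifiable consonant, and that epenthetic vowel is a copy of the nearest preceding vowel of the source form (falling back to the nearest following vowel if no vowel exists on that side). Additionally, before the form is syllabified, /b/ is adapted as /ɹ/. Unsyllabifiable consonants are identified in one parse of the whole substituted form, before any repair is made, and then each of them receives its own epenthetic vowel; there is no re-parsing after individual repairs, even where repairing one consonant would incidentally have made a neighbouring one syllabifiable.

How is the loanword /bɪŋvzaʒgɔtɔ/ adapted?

Substitution: /b/ → /ɹ/, giving /ɹɪŋvzaʒgɔtɔ/.
Syllabifying with onset maximization leaves /v/ stranded (at most one coda consonant is licensed; onsets are limited to one consonant).
Epenthesis after each stranded consonant: /v/ → /vɪ/.

ɹɪŋvɪzaʒgɔtɔ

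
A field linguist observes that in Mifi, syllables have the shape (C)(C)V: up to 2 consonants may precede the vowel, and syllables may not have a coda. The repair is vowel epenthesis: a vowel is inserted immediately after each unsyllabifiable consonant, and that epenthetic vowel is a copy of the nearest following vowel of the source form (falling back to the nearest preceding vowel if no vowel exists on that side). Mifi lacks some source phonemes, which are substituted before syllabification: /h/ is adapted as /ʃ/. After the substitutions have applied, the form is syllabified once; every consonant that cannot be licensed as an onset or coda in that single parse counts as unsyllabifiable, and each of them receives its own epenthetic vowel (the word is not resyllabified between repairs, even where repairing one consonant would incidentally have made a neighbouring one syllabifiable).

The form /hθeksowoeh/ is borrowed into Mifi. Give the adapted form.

Substitution: /h/ → /ʃ/, giving /ʃθeksowoeʃ/.
Syllabifying with onset maximization leaves /ʃ/ stranded (no codas are permitted; onsets may contain at most 2 consonants).
Epenthesis after each stranded consonant: /ʃ/ → /ʃe/.

ʃθeksowoeʃe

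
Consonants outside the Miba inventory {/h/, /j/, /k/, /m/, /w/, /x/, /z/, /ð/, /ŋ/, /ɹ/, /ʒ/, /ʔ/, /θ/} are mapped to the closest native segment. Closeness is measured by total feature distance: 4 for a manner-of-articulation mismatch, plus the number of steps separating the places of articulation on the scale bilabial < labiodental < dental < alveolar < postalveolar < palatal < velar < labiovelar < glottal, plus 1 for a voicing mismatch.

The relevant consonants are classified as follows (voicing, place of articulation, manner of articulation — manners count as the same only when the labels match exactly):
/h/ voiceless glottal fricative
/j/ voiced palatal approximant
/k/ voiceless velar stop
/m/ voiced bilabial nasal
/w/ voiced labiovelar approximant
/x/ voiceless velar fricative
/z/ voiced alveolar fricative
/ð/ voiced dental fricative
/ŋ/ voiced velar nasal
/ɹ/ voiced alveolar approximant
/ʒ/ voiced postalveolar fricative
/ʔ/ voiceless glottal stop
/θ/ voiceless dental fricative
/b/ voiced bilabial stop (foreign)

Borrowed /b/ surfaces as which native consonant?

/m/ is closest: manner differs (stop→nasal, +4), place distance 0 (bilabial→bilabial), same voicing; total 4. Next closest is /ð/ at distance 6.

m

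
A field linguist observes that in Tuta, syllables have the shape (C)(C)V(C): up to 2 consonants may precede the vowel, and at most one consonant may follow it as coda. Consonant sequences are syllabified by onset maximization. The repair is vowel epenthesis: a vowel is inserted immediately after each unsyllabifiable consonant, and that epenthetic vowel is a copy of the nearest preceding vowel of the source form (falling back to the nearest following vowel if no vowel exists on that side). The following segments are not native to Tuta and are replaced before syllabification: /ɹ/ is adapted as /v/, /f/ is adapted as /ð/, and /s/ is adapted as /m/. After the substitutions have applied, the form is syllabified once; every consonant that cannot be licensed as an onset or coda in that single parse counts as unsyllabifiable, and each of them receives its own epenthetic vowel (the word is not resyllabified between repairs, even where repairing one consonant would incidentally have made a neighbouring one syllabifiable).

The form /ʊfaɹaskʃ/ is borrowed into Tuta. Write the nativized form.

Substitution: /f/ → /ð/, /ɹ/ → /v/, /s/ → /m/, giving /ʊðavamkʃ/.
Under (C)(C)V(C), the unsyllabifiable consonants are /k/, /ʃ/ (at most one coda consonant is licensed; onsets may contain at most 2 consonants).
Epenthesis after each stranded consonant: /k/ → /ka/, /ʃ/ → /ʃa/.

ʊðavamkaʃa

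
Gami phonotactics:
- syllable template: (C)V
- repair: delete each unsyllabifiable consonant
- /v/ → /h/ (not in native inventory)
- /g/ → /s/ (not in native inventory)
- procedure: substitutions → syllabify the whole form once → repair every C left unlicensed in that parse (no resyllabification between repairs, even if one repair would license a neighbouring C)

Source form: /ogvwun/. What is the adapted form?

Substitution: /g/ → /s/, /v/ → /h/, giving /oshwun/.
Syllabifying with onset maximization leaves /s/, /h/, /n/ stranded (no codas are permitted; onsets are limited to one consonant).
Deleting the stranded consonants removes /s/, /h/, /n/.

owu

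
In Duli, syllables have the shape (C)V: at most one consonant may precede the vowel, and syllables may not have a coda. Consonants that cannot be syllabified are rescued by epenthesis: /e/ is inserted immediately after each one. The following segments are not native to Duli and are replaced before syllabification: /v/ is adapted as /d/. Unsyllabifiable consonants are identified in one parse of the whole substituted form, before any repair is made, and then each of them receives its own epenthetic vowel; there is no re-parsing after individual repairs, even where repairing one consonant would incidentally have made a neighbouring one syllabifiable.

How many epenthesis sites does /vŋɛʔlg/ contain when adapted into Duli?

After substitution the input is /dŋɛʔlg/.
The unsyllabifiable consonants are /d/, /ʔ/, /l/, /g/; each receives one epenthetic vowel.

4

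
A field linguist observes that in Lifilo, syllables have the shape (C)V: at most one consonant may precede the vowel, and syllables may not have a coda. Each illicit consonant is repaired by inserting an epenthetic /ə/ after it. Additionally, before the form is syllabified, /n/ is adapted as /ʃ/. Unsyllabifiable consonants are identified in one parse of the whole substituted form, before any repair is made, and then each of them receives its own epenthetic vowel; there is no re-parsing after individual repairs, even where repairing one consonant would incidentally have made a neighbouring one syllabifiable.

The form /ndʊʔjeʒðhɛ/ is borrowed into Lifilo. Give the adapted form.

Substitution: /n/ → /ʃ/, giving /ʃdʊʔjeʒðhɛ/.
The consonants /ʃ/, /ʔ/, /ʒ/, /ð/ cannot be parsed into a legal (C)V syllable (no codas are permitted; onsets are limited to one consonant).
Epenthesis after each stranded consonant: /ʃ/ → /ʃə/, /ʔ/ → /ʔə/, /ʒ/ → /ʒə/, /ð/ → /ðə/.

ʃədʊʔəjeʒəðəhɛ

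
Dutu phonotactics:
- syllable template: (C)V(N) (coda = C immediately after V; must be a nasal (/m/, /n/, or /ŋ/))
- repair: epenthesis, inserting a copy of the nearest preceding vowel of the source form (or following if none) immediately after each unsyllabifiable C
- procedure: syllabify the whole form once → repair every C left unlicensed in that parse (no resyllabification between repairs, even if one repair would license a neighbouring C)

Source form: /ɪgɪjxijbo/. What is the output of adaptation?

Syllabifying with onset maximization leaves /j/, /j/ stranded (only a nasal (/m/, /n/, or /ŋ/) is licensed in coda position; onsets are limited to one consonant).
Epenthesis after each stranded consonant: /j/ → /jɪ/, /j/ → /ji/.

ɪgɪjɪxijibo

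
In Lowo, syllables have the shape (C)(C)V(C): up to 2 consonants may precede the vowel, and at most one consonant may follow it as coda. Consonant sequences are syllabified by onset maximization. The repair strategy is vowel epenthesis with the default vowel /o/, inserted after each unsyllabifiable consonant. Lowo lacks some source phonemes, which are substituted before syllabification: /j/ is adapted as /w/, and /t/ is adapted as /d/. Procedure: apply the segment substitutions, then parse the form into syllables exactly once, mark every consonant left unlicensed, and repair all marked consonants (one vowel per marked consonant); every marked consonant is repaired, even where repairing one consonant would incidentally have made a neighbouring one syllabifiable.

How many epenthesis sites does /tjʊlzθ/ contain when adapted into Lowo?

2

After substitution the input is /dwʊlzθ/.
The unsyllabifiable consonants are /z/, /θ/; each receives one epenthetic vowel.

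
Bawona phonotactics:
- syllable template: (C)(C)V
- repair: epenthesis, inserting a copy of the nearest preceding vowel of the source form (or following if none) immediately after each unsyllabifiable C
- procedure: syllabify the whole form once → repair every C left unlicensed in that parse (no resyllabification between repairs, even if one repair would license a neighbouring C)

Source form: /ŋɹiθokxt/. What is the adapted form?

ŋɹiθokoxoto

The consonants /k/, /x/, /t/ cannot be parsed into a legal (C)(C)V syllable (no codas are permitted; onsets may contain at most 2 consonants).
Each unlicensed consonant becomes the onset of a new syllable: /k/ → /ko/, /x/ → /xo/, /t/ → /to/.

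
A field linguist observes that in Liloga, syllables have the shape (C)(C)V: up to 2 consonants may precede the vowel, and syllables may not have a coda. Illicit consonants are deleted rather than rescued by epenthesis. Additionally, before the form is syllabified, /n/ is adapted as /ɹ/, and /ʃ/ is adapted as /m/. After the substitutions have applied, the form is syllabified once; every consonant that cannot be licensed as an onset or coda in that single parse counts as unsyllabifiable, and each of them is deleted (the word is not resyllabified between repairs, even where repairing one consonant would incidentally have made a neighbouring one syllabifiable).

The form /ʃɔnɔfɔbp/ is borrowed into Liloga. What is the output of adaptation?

mɔɹɔfɔ

Substitution: /ʃ/ → /m/, /n/ → /ɹ/, giving /mɔɹɔfɔbp/.
Syllabifying with onset maximization leaves /b/, /p/ stranded (no codas are permitted; onsets may contain at most 2 consonants).
Each unlicensed consonant is deleted: /b/, /p/.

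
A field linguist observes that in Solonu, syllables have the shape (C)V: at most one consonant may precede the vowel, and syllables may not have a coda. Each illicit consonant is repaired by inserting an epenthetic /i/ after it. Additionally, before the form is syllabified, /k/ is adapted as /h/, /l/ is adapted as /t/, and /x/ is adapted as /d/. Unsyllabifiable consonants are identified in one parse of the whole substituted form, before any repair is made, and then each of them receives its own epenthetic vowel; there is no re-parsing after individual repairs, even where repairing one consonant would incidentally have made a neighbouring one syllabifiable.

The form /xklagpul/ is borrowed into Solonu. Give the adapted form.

Substitution: /x/ → /d/, /k/ → /h/, /l/ → /t/, giving /dhtagput/.
The consonants /d/, /h/, /g/, /t/ cannot be parsed into a legal (C)V syllable (no codas are permitted; onsets are limited to one consonant).
Inserting the epenthetic vowel yields /d/ → /di/, /h/ → /hi/, /g/ → /gi/, /t/ → /ti/.

dihitagiputi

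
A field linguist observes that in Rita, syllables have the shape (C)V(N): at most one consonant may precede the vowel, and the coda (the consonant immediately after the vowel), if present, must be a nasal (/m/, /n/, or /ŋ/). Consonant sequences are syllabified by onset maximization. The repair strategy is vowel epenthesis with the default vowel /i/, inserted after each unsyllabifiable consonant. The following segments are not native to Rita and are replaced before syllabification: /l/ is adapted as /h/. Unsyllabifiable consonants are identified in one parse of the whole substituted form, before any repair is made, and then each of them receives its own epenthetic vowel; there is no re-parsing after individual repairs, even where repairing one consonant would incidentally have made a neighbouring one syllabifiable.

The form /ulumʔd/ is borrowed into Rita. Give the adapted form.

Substitution: /l/ → /h/, giving /uhumʔd/.
The consonants /ʔ/, /d/ cannot be parsed into a legal (C)V(N) syllable (only a nasal (/m/, /n/, or /ŋ/) is licensed in coda position; onsets are limited to one consonant).
Inserting the epenthetic vowel yields /ʔ/ → /ʔi/, /d/ → /di/.

uhumʔidi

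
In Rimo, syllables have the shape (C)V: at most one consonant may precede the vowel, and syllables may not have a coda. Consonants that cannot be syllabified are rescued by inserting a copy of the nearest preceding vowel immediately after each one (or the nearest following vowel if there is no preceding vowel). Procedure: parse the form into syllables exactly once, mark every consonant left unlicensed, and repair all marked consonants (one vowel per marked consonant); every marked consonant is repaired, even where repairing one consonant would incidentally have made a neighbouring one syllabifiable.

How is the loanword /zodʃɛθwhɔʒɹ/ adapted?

The consonants /d/, /θ/, /w/, /ʒ/, /ɹ/ cannot be parsed into a legal (C)V syllable (no codas are permitted; onsets are limited to one consonant).
Each unlicensed consonant becomes the onset of a new syllable: /d/ → /do/, /θ/ → /θɛ/, /w/ → /wɛ/, /ʒ/ → /ʒɔ/, /ɹ/ → /ɹɔ/.

zodoʃɛθɛwɛhɔʒɔɹɔ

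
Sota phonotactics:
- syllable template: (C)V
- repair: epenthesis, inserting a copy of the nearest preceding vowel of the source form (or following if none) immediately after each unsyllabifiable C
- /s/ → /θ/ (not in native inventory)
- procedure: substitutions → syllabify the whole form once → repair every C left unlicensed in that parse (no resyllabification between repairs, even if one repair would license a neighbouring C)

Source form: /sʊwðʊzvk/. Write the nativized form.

Substitution: /s/ → /θ/, giving /θʊwðʊzvk/.
Syllabifying with onset maximization leaves /w/, /z/, /v/, /k/ stranded (no codas are permitted; onsets are limited to one consonant).
Epenthesis after each stranded consonant: /w/ → /wʊ/, /z/ → /zʊ/, /v/ → /vʊ/, /k/ → /kʊ/.

θʊwʊðʊzʊvʊkʊ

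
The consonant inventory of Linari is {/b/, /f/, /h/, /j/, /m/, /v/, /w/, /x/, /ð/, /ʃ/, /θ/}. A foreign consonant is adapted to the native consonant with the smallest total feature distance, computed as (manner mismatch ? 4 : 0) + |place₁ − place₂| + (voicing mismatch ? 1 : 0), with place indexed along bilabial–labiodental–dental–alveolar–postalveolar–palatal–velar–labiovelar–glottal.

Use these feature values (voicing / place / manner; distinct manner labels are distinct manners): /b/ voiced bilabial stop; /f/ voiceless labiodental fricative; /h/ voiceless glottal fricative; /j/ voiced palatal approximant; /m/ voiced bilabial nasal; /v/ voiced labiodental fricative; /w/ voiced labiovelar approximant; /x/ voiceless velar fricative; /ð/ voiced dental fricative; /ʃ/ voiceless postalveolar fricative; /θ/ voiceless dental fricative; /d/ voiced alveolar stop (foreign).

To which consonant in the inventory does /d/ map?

/b/ is closest: same manner (stop), place distance 3 (alveolar→bilabial), same voicing; total 3. Next closest is /ð/ at distance 5.

b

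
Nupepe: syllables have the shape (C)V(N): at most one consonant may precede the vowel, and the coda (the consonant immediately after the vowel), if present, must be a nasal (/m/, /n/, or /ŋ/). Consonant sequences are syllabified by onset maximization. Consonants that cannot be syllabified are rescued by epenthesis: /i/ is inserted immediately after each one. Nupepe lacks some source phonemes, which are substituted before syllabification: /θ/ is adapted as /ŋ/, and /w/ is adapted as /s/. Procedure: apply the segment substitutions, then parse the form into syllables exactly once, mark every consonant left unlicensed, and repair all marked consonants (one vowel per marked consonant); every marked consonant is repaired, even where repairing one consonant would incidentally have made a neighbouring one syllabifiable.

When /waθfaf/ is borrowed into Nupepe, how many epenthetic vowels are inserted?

1

After substitution the input is /saŋfaf/.
The unsyllabifiable consonants are /f/; each receives one epenthetic vowel.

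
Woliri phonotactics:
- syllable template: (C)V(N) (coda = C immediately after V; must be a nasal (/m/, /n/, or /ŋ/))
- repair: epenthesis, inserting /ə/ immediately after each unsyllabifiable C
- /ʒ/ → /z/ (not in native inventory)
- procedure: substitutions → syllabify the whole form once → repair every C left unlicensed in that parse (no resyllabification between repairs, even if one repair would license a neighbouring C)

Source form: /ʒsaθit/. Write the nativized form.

Substitution: /ʒ/ → /z/, giving /zsaθit/.
Syllabifying with onset maximization leaves /z/, /t/ stranded (only a nasal (/m/, /n/, or /ŋ/) is licensed in coda position; onsets are limited to one consonant).
Inserting the epenthetic vowel yields /z/ → /zə/, /t/ → /tə/.

zəsaθitə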